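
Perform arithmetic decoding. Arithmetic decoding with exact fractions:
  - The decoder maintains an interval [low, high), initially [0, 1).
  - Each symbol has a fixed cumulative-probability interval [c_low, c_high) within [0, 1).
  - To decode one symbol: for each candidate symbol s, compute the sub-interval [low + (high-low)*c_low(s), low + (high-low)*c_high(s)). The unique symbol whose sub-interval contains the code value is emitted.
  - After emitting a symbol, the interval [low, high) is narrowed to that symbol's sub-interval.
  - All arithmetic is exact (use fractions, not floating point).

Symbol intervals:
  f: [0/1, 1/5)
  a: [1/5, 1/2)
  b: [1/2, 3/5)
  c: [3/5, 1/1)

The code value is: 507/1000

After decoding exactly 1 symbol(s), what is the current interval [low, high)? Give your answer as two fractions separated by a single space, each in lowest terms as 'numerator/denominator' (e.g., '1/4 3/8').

Answer: 1/2 3/5

Derivation:
Step 1: interval [0/1, 1/1), width = 1/1 - 0/1 = 1/1
  'f': [0/1 + 1/1*0/1, 0/1 + 1/1*1/5) = [0/1, 1/5)
  'a': [0/1 + 1/1*1/5, 0/1 + 1/1*1/2) = [1/5, 1/2)
  'b': [0/1 + 1/1*1/2, 0/1 + 1/1*3/5) = [1/2, 3/5) <- contains code 507/1000
  'c': [0/1 + 1/1*3/5, 0/1 + 1/1*1/1) = [3/5, 1/1)
  emit 'b', narrow to [1/2, 3/5)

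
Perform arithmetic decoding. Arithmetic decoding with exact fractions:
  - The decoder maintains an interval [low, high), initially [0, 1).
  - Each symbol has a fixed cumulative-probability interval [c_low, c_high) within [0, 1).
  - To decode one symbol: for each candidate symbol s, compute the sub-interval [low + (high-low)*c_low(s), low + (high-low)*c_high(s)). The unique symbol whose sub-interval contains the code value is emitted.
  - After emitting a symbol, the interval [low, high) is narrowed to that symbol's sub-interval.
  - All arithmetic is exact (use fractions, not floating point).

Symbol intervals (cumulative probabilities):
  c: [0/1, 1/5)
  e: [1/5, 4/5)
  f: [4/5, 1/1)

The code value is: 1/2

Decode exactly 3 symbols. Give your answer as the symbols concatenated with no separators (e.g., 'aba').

Step 1: interval [0/1, 1/1), width = 1/1 - 0/1 = 1/1
  'c': [0/1 + 1/1*0/1, 0/1 + 1/1*1/5) = [0/1, 1/5)
  'e': [0/1 + 1/1*1/5, 0/1 + 1/1*4/5) = [1/5, 4/5) <- contains code 1/2
  'f': [0/1 + 1/1*4/5, 0/1 + 1/1*1/1) = [4/5, 1/1)
  emit 'e', narrow to [1/5, 4/5)
Step 2: interval [1/5, 4/5), width = 4/5 - 1/5 = 3/5
  'c': [1/5 + 3/5*0/1, 1/5 + 3/5*1/5) = [1/5, 8/25)
  'e': [1/5 + 3/5*1/5, 1/5 + 3/5*4/5) = [8/25, 17/25) <- contains code 1/2
  'f': [1/5 + 3/5*4/5, 1/5 + 3/5*1/1) = [17/25, 4/5)
  emit 'e', narrow to [8/25, 17/25)
Step 3: interval [8/25, 17/25), width = 17/25 - 8/25 = 9/25
  'c': [8/25 + 9/25*0/1, 8/25 + 9/25*1/5) = [8/25, 49/125)
  'e': [8/25 + 9/25*1/5, 8/25 + 9/25*4/5) = [49/125, 76/125) <- contains code 1/2
  'f': [8/25 + 9/25*4/5, 8/25 + 9/25*1/1) = [76/125, 17/25)
  emit 'e', narrow to [49/125, 76/125)

Answer: eee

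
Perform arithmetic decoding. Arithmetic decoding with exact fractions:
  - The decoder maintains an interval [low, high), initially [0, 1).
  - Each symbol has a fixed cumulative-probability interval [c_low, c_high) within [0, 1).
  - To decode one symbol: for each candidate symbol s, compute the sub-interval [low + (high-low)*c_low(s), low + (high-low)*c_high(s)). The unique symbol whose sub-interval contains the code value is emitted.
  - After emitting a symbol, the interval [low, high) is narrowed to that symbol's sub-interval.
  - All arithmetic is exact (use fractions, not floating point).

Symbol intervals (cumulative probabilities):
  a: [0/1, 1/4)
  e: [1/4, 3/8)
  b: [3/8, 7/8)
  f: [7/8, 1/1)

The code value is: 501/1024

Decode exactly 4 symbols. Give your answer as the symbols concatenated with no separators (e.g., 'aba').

Answer: bafe

Derivation:
Step 1: interval [0/1, 1/1), width = 1/1 - 0/1 = 1/1
  'a': [0/1 + 1/1*0/1, 0/1 + 1/1*1/4) = [0/1, 1/4)
  'e': [0/1 + 1/1*1/4, 0/1 + 1/1*3/8) = [1/4, 3/8)
  'b': [0/1 + 1/1*3/8, 0/1 + 1/1*7/8) = [3/8, 7/8) <- contains code 501/1024
  'f': [0/1 + 1/1*7/8, 0/1 + 1/1*1/1) = [7/8, 1/1)
  emit 'b', narrow to [3/8, 7/8)
Step 2: interval [3/8, 7/8), width = 7/8 - 3/8 = 1/2
  'a': [3/8 + 1/2*0/1, 3/8 + 1/2*1/4) = [3/8, 1/2) <- contains code 501/1024
  'e': [3/8 + 1/2*1/4, 3/8 + 1/2*3/8) = [1/2, 9/16)
  'b': [3/8 + 1/2*3/8, 3/8 + 1/2*7/8) = [9/16, 13/16)
  'f': [3/8 + 1/2*7/8, 3/8 + 1/2*1/1) = [13/16, 7/8)
  emit 'a', narrow to [3/8, 1/2)
Step 3: interval [3/8, 1/2), width = 1/2 - 3/8 = 1/8
  'a': [3/8 + 1/8*0/1, 3/8 + 1/8*1/4) = [3/8, 13/32)
  'e': [3/8 + 1/8*1/4, 3/8 + 1/8*3/8) = [13/32, 27/64)
  'b': [3/8 + 1/8*3/8, 3/8 + 1/8*7/8) = [27/64, 31/64)
  'f': [3/8 + 1/8*7/8, 3/8 + 1/8*1/1) = [31/64, 1/2) <- contains code 501/1024
  emit 'f', narrow to [31/64, 1/2)
Step 4: interval [31/64, 1/2), width = 1/2 - 31/64 = 1/64
  'a': [31/64 + 1/64*0/1, 31/64 + 1/64*1/4) = [31/64, 125/256)
  'e': [31/64 + 1/64*1/4, 31/64 + 1/64*3/8) = [125/256, 251/512) <- contains code 501/1024
  'b': [31/64 + 1/64*3/8, 31/64 + 1/64*7/8) = [251/512, 255/512)
  'f': [31/64 + 1/64*7/8, 31/64 + 1/64*1/1) = [255/512, 1/2)
  emit 'e', narrow to [125/256, 251/512)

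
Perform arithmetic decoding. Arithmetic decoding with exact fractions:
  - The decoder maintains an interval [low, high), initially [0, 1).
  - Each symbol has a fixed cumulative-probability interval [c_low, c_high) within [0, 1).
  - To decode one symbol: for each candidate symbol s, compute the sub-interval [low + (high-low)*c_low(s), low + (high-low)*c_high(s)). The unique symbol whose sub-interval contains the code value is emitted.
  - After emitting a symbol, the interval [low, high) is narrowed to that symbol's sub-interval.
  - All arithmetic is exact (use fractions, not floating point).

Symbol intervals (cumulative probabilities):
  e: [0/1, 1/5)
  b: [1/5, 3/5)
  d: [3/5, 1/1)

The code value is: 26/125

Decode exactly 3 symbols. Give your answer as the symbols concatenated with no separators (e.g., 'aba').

Step 1: interval [0/1, 1/1), width = 1/1 - 0/1 = 1/1
  'e': [0/1 + 1/1*0/1, 0/1 + 1/1*1/5) = [0/1, 1/5)
  'b': [0/1 + 1/1*1/5, 0/1 + 1/1*3/5) = [1/5, 3/5) <- contains code 26/125
  'd': [0/1 + 1/1*3/5, 0/1 + 1/1*1/1) = [3/5, 1/1)
  emit 'b', narrow to [1/5, 3/5)
Step 2: interval [1/5, 3/5), width = 3/5 - 1/5 = 2/5
  'e': [1/5 + 2/5*0/1, 1/5 + 2/5*1/5) = [1/5, 7/25) <- contains code 26/125
  'b': [1/5 + 2/5*1/5, 1/5 + 2/5*3/5) = [7/25, 11/25)
  'd': [1/5 + 2/5*3/5, 1/5 + 2/5*1/1) = [11/25, 3/5)
  emit 'e', narrow to [1/5, 7/25)
Step 3: interval [1/5, 7/25), width = 7/25 - 1/5 = 2/25
  'e': [1/5 + 2/25*0/1, 1/5 + 2/25*1/5) = [1/5, 27/125) <- contains code 26/125
  'b': [1/5 + 2/25*1/5, 1/5 + 2/25*3/5) = [27/125, 31/125)
  'd': [1/5 + 2/25*3/5, 1/5 + 2/25*1/1) = [31/125, 7/25)
  emit 'e', narrow to [1/5, 27/125)

Answer: bee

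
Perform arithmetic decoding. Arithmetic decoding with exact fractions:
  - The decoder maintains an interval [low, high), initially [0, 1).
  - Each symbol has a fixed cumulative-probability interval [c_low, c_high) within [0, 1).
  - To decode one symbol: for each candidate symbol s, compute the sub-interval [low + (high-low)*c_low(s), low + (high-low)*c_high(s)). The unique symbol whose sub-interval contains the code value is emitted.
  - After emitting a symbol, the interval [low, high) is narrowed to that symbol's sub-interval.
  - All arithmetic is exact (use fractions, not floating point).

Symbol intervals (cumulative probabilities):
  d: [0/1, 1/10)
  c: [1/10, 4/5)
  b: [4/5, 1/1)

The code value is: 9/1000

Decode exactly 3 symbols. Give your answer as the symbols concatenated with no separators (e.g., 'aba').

Answer: ddb

Derivation:
Step 1: interval [0/1, 1/1), width = 1/1 - 0/1 = 1/1
  'd': [0/1 + 1/1*0/1, 0/1 + 1/1*1/10) = [0/1, 1/10) <- contains code 9/1000
  'c': [0/1 + 1/1*1/10, 0/1 + 1/1*4/5) = [1/10, 4/5)
  'b': [0/1 + 1/1*4/5, 0/1 + 1/1*1/1) = [4/5, 1/1)
  emit 'd', narrow to [0/1, 1/10)
Step 2: interval [0/1, 1/10), width = 1/10 - 0/1 = 1/10
  'd': [0/1 + 1/10*0/1, 0/1 + 1/10*1/10) = [0/1, 1/100) <- contains code 9/1000
  'c': [0/1 + 1/10*1/10, 0/1 + 1/10*4/5) = [1/100, 2/25)
  'b': [0/1 + 1/10*4/5, 0/1 + 1/10*1/1) = [2/25, 1/10)
  emit 'd', narrow to [0/1, 1/100)
Step 3: interval [0/1, 1/100), width = 1/100 - 0/1 = 1/100
  'd': [0/1 + 1/100*0/1, 0/1 + 1/100*1/10) = [0/1, 1/1000)
  'c': [0/1 + 1/100*1/10, 0/1 + 1/100*4/5) = [1/1000, 1/125)
  'b': [0/1 + 1/100*4/5, 0/1 + 1/100*1/1) = [1/125, 1/100) <- contains code 9/1000
  emit 'b', narrow to [1/125, 1/100)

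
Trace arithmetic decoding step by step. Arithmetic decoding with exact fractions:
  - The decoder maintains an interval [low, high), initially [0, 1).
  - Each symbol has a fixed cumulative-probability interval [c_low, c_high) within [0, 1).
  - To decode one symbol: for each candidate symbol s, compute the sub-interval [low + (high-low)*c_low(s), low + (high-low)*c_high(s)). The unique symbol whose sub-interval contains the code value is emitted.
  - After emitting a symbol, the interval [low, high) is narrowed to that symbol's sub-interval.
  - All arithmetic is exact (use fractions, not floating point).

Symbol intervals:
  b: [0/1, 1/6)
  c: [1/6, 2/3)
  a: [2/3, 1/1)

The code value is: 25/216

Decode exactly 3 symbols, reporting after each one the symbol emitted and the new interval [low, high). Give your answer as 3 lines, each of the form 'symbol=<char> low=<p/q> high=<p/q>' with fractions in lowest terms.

Step 1: interval [0/1, 1/1), width = 1/1 - 0/1 = 1/1
  'b': [0/1 + 1/1*0/1, 0/1 + 1/1*1/6) = [0/1, 1/6) <- contains code 25/216
  'c': [0/1 + 1/1*1/6, 0/1 + 1/1*2/3) = [1/6, 2/3)
  'a': [0/1 + 1/1*2/3, 0/1 + 1/1*1/1) = [2/3, 1/1)
  emit 'b', narrow to [0/1, 1/6)
Step 2: interval [0/1, 1/6), width = 1/6 - 0/1 = 1/6
  'b': [0/1 + 1/6*0/1, 0/1 + 1/6*1/6) = [0/1, 1/36)
  'c': [0/1 + 1/6*1/6, 0/1 + 1/6*2/3) = [1/36, 1/9)
  'a': [0/1 + 1/6*2/3, 0/1 + 1/6*1/1) = [1/9, 1/6) <- contains code 25/216
  emit 'a', narrow to [1/9, 1/6)
Step 3: interval [1/9, 1/6), width = 1/6 - 1/9 = 1/18
  'b': [1/9 + 1/18*0/1, 1/9 + 1/18*1/6) = [1/9, 13/108) <- contains code 25/216
  'c': [1/9 + 1/18*1/6, 1/9 + 1/18*2/3) = [13/108, 4/27)
  'a': [1/9 + 1/18*2/3, 1/9 + 1/18*1/1) = [4/27, 1/6)
  emit 'b', narrow to [1/9, 13/108)

Answer: symbol=b low=0/1 high=1/6
symbol=a low=1/9 high=1/6
symbol=b low=1/9 high=13/108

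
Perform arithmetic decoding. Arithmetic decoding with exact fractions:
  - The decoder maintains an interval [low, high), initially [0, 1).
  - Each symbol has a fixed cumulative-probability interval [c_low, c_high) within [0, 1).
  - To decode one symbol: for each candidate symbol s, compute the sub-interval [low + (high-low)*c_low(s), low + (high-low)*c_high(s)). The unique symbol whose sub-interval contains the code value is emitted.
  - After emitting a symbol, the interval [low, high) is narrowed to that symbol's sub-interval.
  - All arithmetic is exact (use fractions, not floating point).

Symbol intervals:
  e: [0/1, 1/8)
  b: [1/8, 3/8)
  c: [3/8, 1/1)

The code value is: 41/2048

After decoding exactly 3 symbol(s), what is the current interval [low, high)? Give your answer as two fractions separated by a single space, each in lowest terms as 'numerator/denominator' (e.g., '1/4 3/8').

Answer: 5/256 7/256

Derivation:
Step 1: interval [0/1, 1/1), width = 1/1 - 0/1 = 1/1
  'e': [0/1 + 1/1*0/1, 0/1 + 1/1*1/8) = [0/1, 1/8) <- contains code 41/2048
  'b': [0/1 + 1/1*1/8, 0/1 + 1/1*3/8) = [1/8, 3/8)
  'c': [0/1 + 1/1*3/8, 0/1 + 1/1*1/1) = [3/8, 1/1)
  emit 'e', narrow to [0/1, 1/8)
Step 2: interval [0/1, 1/8), width = 1/8 - 0/1 = 1/8
  'e': [0/1 + 1/8*0/1, 0/1 + 1/8*1/8) = [0/1, 1/64)
  'b': [0/1 + 1/8*1/8, 0/1 + 1/8*3/8) = [1/64, 3/64) <- contains code 41/2048
  'c': [0/1 + 1/8*3/8, 0/1 + 1/8*1/1) = [3/64, 1/8)
  emit 'b', narrow to [1/64, 3/64)
Step 3: interval [1/64, 3/64), width = 3/64 - 1/64 = 1/32
  'e': [1/64 + 1/32*0/1, 1/64 + 1/32*1/8) = [1/64, 5/256)
  'b': [1/64 + 1/32*1/8, 1/64 + 1/32*3/8) = [5/256, 7/256) <- contains code 41/2048
  'c': [1/64 + 1/32*3/8, 1/64 + 1/32*1/1) = [7/256, 3/64)
  emit 'b', narrow to [5/256, 7/256)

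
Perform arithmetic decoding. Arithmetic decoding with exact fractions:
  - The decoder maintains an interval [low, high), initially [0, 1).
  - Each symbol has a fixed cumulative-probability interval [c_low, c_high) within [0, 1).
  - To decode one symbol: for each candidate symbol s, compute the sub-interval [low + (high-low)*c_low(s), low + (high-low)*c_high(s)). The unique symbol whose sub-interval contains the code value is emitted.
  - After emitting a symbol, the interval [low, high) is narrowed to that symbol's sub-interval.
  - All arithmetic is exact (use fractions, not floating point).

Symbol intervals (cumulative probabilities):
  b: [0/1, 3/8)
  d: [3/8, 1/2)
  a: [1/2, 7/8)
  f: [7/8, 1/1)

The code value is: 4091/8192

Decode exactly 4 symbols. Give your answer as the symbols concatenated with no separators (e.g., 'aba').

Answer: dffa

Derivation:
Step 1: interval [0/1, 1/1), width = 1/1 - 0/1 = 1/1
  'b': [0/1 + 1/1*0/1, 0/1 + 1/1*3/8) = [0/1, 3/8)
  'd': [0/1 + 1/1*3/8, 0/1 + 1/1*1/2) = [3/8, 1/2) <- contains code 4091/8192
  'a': [0/1 + 1/1*1/2, 0/1 + 1/1*7/8) = [1/2, 7/8)
  'f': [0/1 + 1/1*7/8, 0/1 + 1/1*1/1) = [7/8, 1/1)
  emit 'd', narrow to [3/8, 1/2)
Step 2: interval [3/8, 1/2), width = 1/2 - 3/8 = 1/8
  'b': [3/8 + 1/8*0/1, 3/8 + 1/8*3/8) = [3/8, 27/64)
  'd': [3/8 + 1/8*3/8, 3/8 + 1/8*1/2) = [27/64, 7/16)
  'a': [3/8 + 1/8*1/2, 3/8 + 1/8*7/8) = [7/16, 31/64)
  'f': [3/8 + 1/8*7/8, 3/8 + 1/8*1/1) = [31/64, 1/2) <- contains code 4091/8192
  emit 'f', narrow to [31/64, 1/2)
Step 3: interval [31/64, 1/2), width = 1/2 - 31/64 = 1/64
  'b': [31/64 + 1/64*0/1, 31/64 + 1/64*3/8) = [31/64, 251/512)
  'd': [31/64 + 1/64*3/8, 31/64 + 1/64*1/2) = [251/512, 63/128)
  'a': [31/64 + 1/64*1/2, 31/64 + 1/64*7/8) = [63/128, 255/512)
  'f': [31/64 + 1/64*7/8, 31/64 + 1/64*1/1) = [255/512, 1/2) <- contains code 4091/8192
  emit 'f', narrow to [255/512, 1/2)
Step 4: interval [255/512, 1/2), width = 1/2 - 255/512 = 1/512
  'b': [255/512 + 1/512*0/1, 255/512 + 1/512*3/8) = [255/512, 2043/4096)
  'd': [255/512 + 1/512*3/8, 255/512 + 1/512*1/2) = [2043/4096, 511/1024)
  'a': [255/512 + 1/512*1/2, 255/512 + 1/512*7/8) = [511/1024, 2047/4096) <- contains code 4091/8192
  'f': [255/512 + 1/512*7/8, 255/512 + 1/512*1/1) = [2047/4096, 1/2)
  emit 'a', narrow to [511/1024, 2047/4096)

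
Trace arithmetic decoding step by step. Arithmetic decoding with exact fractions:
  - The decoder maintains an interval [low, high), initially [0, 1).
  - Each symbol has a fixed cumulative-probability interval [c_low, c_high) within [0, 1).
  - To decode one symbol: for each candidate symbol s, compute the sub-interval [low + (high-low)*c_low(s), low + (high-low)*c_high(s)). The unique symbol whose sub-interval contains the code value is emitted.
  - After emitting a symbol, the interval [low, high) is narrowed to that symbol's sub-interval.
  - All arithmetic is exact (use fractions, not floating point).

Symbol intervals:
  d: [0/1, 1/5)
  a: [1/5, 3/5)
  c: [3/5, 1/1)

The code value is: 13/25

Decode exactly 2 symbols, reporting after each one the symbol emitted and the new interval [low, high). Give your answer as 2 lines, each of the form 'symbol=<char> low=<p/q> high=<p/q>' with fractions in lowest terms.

Step 1: interval [0/1, 1/1), width = 1/1 - 0/1 = 1/1
  'd': [0/1 + 1/1*0/1, 0/1 + 1/1*1/5) = [0/1, 1/5)
  'a': [0/1 + 1/1*1/5, 0/1 + 1/1*3/5) = [1/5, 3/5) <- contains code 13/25
  'c': [0/1 + 1/1*3/5, 0/1 + 1/1*1/1) = [3/5, 1/1)
  emit 'a', narrow to [1/5, 3/5)
Step 2: interval [1/5, 3/5), width = 3/5 - 1/5 = 2/5
  'd': [1/5 + 2/5*0/1, 1/5 + 2/5*1/5) = [1/5, 7/25)
  'a': [1/5 + 2/5*1/5, 1/5 + 2/5*3/5) = [7/25, 11/25)
  'c': [1/5 + 2/5*3/5, 1/5 + 2/5*1/1) = [11/25, 3/5) <- contains code 13/25
  emit 'c', narrow to [11/25, 3/5)

Answer: symbol=a low=1/5 high=3/5
symbol=c low=11/25 high=3/5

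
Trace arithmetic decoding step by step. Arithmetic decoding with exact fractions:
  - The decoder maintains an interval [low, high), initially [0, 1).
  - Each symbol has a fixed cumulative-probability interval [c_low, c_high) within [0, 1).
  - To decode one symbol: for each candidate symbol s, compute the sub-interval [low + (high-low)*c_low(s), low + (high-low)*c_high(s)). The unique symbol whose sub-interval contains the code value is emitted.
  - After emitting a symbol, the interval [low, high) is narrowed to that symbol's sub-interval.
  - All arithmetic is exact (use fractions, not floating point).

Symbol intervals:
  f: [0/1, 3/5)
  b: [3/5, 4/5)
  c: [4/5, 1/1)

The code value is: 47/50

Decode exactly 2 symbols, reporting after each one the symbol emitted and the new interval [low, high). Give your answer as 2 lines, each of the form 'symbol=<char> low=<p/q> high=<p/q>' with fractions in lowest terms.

Answer: symbol=c low=4/5 high=1/1
symbol=b low=23/25 high=24/25

Derivation:
Step 1: interval [0/1, 1/1), width = 1/1 - 0/1 = 1/1
  'f': [0/1 + 1/1*0/1, 0/1 + 1/1*3/5) = [0/1, 3/5)
  'b': [0/1 + 1/1*3/5, 0/1 + 1/1*4/5) = [3/5, 4/5)
  'c': [0/1 + 1/1*4/5, 0/1 + 1/1*1/1) = [4/5, 1/1) <- contains code 47/50
  emit 'c', narrow to [4/5, 1/1)
Step 2: interval [4/5, 1/1), width = 1/1 - 4/5 = 1/5
  'f': [4/5 + 1/5*0/1, 4/5 + 1/5*3/5) = [4/5, 23/25)
  'b': [4/5 + 1/5*3/5, 4/5 + 1/5*4/5) = [23/25, 24/25) <- contains code 47/50
  'c': [4/5 + 1/5*4/5, 4/5 + 1/5*1/1) = [24/25, 1/1)
  emit 'b', narrow to [23/25, 24/25)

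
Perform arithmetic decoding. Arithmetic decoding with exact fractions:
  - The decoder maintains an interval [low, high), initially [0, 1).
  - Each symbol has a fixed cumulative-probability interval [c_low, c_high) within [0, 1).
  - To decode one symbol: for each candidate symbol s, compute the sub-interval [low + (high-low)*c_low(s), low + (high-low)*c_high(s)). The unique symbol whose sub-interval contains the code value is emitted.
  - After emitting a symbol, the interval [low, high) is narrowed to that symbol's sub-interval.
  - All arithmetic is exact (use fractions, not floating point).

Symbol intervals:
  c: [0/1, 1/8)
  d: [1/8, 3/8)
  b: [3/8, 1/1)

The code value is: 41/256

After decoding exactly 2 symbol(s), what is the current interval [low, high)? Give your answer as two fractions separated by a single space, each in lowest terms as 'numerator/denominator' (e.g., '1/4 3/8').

Answer: 5/32 7/32

Derivation:
Step 1: interval [0/1, 1/1), width = 1/1 - 0/1 = 1/1
  'c': [0/1 + 1/1*0/1, 0/1 + 1/1*1/8) = [0/1, 1/8)
  'd': [0/1 + 1/1*1/8, 0/1 + 1/1*3/8) = [1/8, 3/8) <- contains code 41/256
  'b': [0/1 + 1/1*3/8, 0/1 + 1/1*1/1) = [3/8, 1/1)
  emit 'd', narrow to [1/8, 3/8)
Step 2: interval [1/8, 3/8), width = 3/8 - 1/8 = 1/4
  'c': [1/8 + 1/4*0/1, 1/8 + 1/4*1/8) = [1/8, 5/32)
  'd': [1/8 + 1/4*1/8, 1/8 + 1/4*3/8) = [5/32, 7/32) <- contains code 41/256
  'b': [1/8 + 1/4*3/8, 1/8 + 1/4*1/1) = [7/32, 3/8)
  emit 'd', narrow to [5/32, 7/32)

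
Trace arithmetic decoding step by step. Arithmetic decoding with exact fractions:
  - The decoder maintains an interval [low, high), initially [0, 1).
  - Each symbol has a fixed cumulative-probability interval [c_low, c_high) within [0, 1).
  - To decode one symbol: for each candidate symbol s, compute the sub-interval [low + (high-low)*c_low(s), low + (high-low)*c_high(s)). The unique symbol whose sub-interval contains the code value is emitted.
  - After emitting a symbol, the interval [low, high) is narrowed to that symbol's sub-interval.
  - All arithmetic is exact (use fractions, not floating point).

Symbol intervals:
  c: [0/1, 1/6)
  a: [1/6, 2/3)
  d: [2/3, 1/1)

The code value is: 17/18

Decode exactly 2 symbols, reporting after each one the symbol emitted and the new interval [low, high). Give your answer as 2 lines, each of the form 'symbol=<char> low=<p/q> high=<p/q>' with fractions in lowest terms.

Answer: symbol=d low=2/3 high=1/1
symbol=d low=8/9 high=1/1

Derivation:
Step 1: interval [0/1, 1/1), width = 1/1 - 0/1 = 1/1
  'c': [0/1 + 1/1*0/1, 0/1 + 1/1*1/6) = [0/1, 1/6)
  'a': [0/1 + 1/1*1/6, 0/1 + 1/1*2/3) = [1/6, 2/3)
  'd': [0/1 + 1/1*2/3, 0/1 + 1/1*1/1) = [2/3, 1/1) <- contains code 17/18
  emit 'd', narrow to [2/3, 1/1)
Step 2: interval [2/3, 1/1), width = 1/1 - 2/3 = 1/3
  'c': [2/3 + 1/3*0/1, 2/3 + 1/3*1/6) = [2/3, 13/18)
  'a': [2/3 + 1/3*1/6, 2/3 + 1/3*2/3) = [13/18, 8/9)
  'd': [2/3 + 1/3*2/3, 2/3 + 1/3*1/1) = [8/9, 1/1) <- contains code 17/18
  emit 'd', narrow to [8/9, 1/1)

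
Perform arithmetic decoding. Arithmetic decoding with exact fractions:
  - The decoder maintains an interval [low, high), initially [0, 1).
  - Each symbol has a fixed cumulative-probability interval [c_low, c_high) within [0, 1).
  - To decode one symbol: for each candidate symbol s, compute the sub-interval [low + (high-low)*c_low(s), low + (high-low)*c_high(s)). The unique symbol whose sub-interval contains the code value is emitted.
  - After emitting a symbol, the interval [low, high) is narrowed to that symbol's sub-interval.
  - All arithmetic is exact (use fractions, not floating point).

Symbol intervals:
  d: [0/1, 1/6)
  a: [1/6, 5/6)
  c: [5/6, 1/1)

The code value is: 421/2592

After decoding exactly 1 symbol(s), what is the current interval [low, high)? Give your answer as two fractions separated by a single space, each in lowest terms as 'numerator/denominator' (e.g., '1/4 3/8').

Answer: 0/1 1/6

Derivation:
Step 1: interval [0/1, 1/1), width = 1/1 - 0/1 = 1/1
  'd': [0/1 + 1/1*0/1, 0/1 + 1/1*1/6) = [0/1, 1/6) <- contains code 421/2592
  'a': [0/1 + 1/1*1/6, 0/1 + 1/1*5/6) = [1/6, 5/6)
  'c': [0/1 + 1/1*5/6, 0/1 + 1/1*1/1) = [5/6, 1/1)
  emit 'd', narrow to [0/1, 1/6)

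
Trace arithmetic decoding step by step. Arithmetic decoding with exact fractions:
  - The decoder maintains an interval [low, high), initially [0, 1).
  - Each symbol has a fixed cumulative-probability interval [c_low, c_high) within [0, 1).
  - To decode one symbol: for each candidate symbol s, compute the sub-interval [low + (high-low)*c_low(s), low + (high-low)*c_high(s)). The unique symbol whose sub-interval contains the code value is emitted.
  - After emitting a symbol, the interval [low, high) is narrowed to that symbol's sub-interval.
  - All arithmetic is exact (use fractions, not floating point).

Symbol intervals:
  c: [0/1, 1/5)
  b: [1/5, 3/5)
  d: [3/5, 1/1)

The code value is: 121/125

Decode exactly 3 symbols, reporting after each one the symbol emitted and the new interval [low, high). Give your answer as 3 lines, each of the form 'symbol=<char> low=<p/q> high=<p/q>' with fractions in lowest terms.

Step 1: interval [0/1, 1/1), width = 1/1 - 0/1 = 1/1
  'c': [0/1 + 1/1*0/1, 0/1 + 1/1*1/5) = [0/1, 1/5)
  'b': [0/1 + 1/1*1/5, 0/1 + 1/1*3/5) = [1/5, 3/5)
  'd': [0/1 + 1/1*3/5, 0/1 + 1/1*1/1) = [3/5, 1/1) <- contains code 121/125
  emit 'd', narrow to [3/5, 1/1)
Step 2: interval [3/5, 1/1), width = 1/1 - 3/5 = 2/5
  'c': [3/5 + 2/5*0/1, 3/5 + 2/5*1/5) = [3/5, 17/25)
  'b': [3/5 + 2/5*1/5, 3/5 + 2/5*3/5) = [17/25, 21/25)
  'd': [3/5 + 2/5*3/5, 3/5 + 2/5*1/1) = [21/25, 1/1) <- contains code 121/125
  emit 'd', narrow to [21/25, 1/1)
Step 3: interval [21/25, 1/1), width = 1/1 - 21/25 = 4/25
  'c': [21/25 + 4/25*0/1, 21/25 + 4/25*1/5) = [21/25, 109/125)
  'b': [21/25 + 4/25*1/5, 21/25 + 4/25*3/5) = [109/125, 117/125)
  'd': [21/25 + 4/25*3/5, 21/25 + 4/25*1/1) = [117/125, 1/1) <- contains code 121/125
  emit 'd', narrow to [117/125, 1/1)

Answer: symbol=d low=3/5 high=1/1
symbol=d low=21/25 high=1/1
symbol=d low=117/125 high=1/1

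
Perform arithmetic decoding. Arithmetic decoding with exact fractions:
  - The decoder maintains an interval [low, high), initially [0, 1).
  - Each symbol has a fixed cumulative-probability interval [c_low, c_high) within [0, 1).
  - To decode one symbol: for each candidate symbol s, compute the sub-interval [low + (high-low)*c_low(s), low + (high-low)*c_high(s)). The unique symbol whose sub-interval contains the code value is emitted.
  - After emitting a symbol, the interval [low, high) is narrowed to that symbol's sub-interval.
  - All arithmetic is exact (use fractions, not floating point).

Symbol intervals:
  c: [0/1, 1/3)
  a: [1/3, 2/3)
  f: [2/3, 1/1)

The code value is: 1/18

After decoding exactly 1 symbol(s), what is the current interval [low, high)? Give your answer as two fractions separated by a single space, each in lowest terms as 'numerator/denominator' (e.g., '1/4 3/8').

Answer: 0/1 1/3

Derivation:
Step 1: interval [0/1, 1/1), width = 1/1 - 0/1 = 1/1
  'c': [0/1 + 1/1*0/1, 0/1 + 1/1*1/3) = [0/1, 1/3) <- contains code 1/18
  'a': [0/1 + 1/1*1/3, 0/1 + 1/1*2/3) = [1/3, 2/3)
  'f': [0/1 + 1/1*2/3, 0/1 + 1/1*1/1) = [2/3, 1/1)
  emit 'c', narrow to [0/1, 1/3)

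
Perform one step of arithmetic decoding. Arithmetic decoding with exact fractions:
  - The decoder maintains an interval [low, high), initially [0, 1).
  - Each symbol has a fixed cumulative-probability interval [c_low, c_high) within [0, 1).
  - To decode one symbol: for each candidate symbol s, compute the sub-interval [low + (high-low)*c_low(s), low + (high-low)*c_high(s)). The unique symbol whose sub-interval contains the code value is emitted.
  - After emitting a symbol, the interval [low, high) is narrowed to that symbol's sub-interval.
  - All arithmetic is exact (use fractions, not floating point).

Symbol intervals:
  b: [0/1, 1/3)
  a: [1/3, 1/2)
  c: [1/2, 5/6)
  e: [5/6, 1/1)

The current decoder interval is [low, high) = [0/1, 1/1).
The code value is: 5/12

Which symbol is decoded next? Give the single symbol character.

Answer: a

Derivation:
Interval width = high − low = 1/1 − 0/1 = 1/1
Scaled code = (code − low) / width = (5/12 − 0/1) / 1/1 = 5/12
  b: [0/1, 1/3) 
  a: [1/3, 1/2) ← scaled code falls here ✓
  c: [1/2, 5/6) 
  e: [5/6, 1/1) 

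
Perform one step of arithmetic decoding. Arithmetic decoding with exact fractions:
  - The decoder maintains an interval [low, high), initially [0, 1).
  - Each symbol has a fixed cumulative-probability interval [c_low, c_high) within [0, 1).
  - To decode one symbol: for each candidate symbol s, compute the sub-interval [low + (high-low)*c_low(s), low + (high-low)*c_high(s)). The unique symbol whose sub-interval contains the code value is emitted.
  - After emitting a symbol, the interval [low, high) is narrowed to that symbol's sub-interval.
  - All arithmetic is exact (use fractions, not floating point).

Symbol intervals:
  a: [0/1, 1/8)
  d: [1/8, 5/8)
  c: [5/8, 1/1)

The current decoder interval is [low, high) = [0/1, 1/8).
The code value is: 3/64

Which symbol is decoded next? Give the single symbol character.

Interval width = high − low = 1/8 − 0/1 = 1/8
Scaled code = (code − low) / width = (3/64 − 0/1) / 1/8 = 3/8
  a: [0/1, 1/8) 
  d: [1/8, 5/8) ← scaled code falls here ✓
  c: [5/8, 1/1) 

Answer: d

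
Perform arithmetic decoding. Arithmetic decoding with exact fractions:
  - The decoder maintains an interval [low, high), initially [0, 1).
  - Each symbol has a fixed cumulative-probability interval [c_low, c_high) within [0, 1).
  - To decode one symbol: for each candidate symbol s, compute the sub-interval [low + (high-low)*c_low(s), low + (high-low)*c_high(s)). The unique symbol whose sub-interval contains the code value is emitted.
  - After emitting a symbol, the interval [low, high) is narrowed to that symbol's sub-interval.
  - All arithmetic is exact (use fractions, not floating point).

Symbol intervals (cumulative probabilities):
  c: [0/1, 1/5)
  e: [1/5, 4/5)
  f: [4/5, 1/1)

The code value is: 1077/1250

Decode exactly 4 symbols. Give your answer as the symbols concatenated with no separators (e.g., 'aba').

Step 1: interval [0/1, 1/1), width = 1/1 - 0/1 = 1/1
  'c': [0/1 + 1/1*0/1, 0/1 + 1/1*1/5) = [0/1, 1/5)
  'e': [0/1 + 1/1*1/5, 0/1 + 1/1*4/5) = [1/5, 4/5)
  'f': [0/1 + 1/1*4/5, 0/1 + 1/1*1/1) = [4/5, 1/1) <- contains code 1077/1250
  emit 'f', narrow to [4/5, 1/1)
Step 2: interval [4/5, 1/1), width = 1/1 - 4/5 = 1/5
  'c': [4/5 + 1/5*0/1, 4/5 + 1/5*1/5) = [4/5, 21/25)
  'e': [4/5 + 1/5*1/5, 4/5 + 1/5*4/5) = [21/25, 24/25) <- contains code 1077/1250
  'f': [4/5 + 1/5*4/5, 4/5 + 1/5*1/1) = [24/25, 1/1)
  emit 'e', narrow to [21/25, 24/25)
Step 3: interval [21/25, 24/25), width = 24/25 - 21/25 = 3/25
  'c': [21/25 + 3/25*0/1, 21/25 + 3/25*1/5) = [21/25, 108/125) <- contains code 1077/1250
  'e': [21/25 + 3/25*1/5, 21/25 + 3/25*4/5) = [108/125, 117/125)
  'f': [21/25 + 3/25*4/5, 21/25 + 3/25*1/1) = [117/125, 24/25)
  emit 'c', narrow to [21/25, 108/125)
Step 4: interval [21/25, 108/125), width = 108/125 - 21/25 = 3/125
  'c': [21/25 + 3/125*0/1, 21/25 + 3/125*1/5) = [21/25, 528/625)
  'e': [21/25 + 3/125*1/5, 21/25 + 3/125*4/5) = [528/625, 537/625)
  'f': [21/25 + 3/125*4/5, 21/25 + 3/125*1/1) = [537/625, 108/125) <- contains code 1077/1250
  emit 'f', narrow to [537/625, 108/125)

Answer: fecf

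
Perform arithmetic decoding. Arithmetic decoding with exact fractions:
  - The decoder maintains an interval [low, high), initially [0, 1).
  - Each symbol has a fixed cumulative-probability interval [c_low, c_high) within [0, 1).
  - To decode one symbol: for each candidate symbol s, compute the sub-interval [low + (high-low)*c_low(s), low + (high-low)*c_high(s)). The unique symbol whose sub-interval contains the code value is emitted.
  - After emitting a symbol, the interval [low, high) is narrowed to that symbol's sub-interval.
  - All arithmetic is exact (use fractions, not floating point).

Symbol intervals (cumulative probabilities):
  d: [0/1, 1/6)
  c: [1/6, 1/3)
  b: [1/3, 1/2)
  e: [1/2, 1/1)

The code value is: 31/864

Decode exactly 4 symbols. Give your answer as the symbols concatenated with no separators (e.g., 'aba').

Step 1: interval [0/1, 1/1), width = 1/1 - 0/1 = 1/1
  'd': [0/1 + 1/1*0/1, 0/1 + 1/1*1/6) = [0/1, 1/6) <- contains code 31/864
  'c': [0/1 + 1/1*1/6, 0/1 + 1/1*1/3) = [1/6, 1/3)
  'b': [0/1 + 1/1*1/3, 0/1 + 1/1*1/2) = [1/3, 1/2)
  'e': [0/1 + 1/1*1/2, 0/1 + 1/1*1/1) = [1/2, 1/1)
  emit 'd', narrow to [0/1, 1/6)
Step 2: interval [0/1, 1/6), width = 1/6 - 0/1 = 1/6
  'd': [0/1 + 1/6*0/1, 0/1 + 1/6*1/6) = [0/1, 1/36)
  'c': [0/1 + 1/6*1/6, 0/1 + 1/6*1/3) = [1/36, 1/18) <- contains code 31/864
  'b': [0/1 + 1/6*1/3, 0/1 + 1/6*1/2) = [1/18, 1/12)
  'e': [0/1 + 1/6*1/2, 0/1 + 1/6*1/1) = [1/12, 1/6)
  emit 'c', narrow to [1/36, 1/18)
Step 3: interval [1/36, 1/18), width = 1/18 - 1/36 = 1/36
  'd': [1/36 + 1/36*0/1, 1/36 + 1/36*1/6) = [1/36, 7/216)
  'c': [1/36 + 1/36*1/6, 1/36 + 1/36*1/3) = [7/216, 1/27) <- contains code 31/864
  'b': [1/36 + 1/36*1/3, 1/36 + 1/36*1/2) = [1/27, 1/24)
  'e': [1/36 + 1/36*1/2, 1/36 + 1/36*1/1) = [1/24, 1/18)
  emit 'c', narrow to [7/216, 1/27)
Step 4: interval [7/216, 1/27), width = 1/27 - 7/216 = 1/216
  'd': [7/216 + 1/216*0/1, 7/216 + 1/216*1/6) = [7/216, 43/1296)
  'c': [7/216 + 1/216*1/6, 7/216 + 1/216*1/3) = [43/1296, 11/324)
  'b': [7/216 + 1/216*1/3, 7/216 + 1/216*1/2) = [11/324, 5/144)
  'e': [7/216 + 1/216*1/2, 7/216 + 1/216*1/1) = [5/144, 1/27) <- contains code 31/864
  emit 'e', narrow to [5/144, 1/27)

Answer: dcce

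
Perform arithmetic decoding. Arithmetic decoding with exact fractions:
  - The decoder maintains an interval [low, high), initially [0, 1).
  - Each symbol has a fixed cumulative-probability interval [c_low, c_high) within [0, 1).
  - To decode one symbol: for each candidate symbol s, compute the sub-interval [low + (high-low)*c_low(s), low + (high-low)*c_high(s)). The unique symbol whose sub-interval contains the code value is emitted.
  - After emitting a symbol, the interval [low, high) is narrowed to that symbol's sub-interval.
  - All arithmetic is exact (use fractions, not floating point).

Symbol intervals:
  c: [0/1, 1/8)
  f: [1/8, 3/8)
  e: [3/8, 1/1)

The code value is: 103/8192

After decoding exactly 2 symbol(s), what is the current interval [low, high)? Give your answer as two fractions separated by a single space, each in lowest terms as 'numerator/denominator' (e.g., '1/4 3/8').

Answer: 0/1 1/64

Derivation:
Step 1: interval [0/1, 1/1), width = 1/1 - 0/1 = 1/1
  'c': [0/1 + 1/1*0/1, 0/1 + 1/1*1/8) = [0/1, 1/8) <- contains code 103/8192
  'f': [0/1 + 1/1*1/8, 0/1 + 1/1*3/8) = [1/8, 3/8)
  'e': [0/1 + 1/1*3/8, 0/1 + 1/1*1/1) = [3/8, 1/1)
  emit 'c', narrow to [0/1, 1/8)
Step 2: interval [0/1, 1/8), width = 1/8 - 0/1 = 1/8
  'c': [0/1 + 1/8*0/1, 0/1 + 1/8*1/8) = [0/1, 1/64) <- contains code 103/8192
  'f': [0/1 + 1/8*1/8, 0/1 + 1/8*3/8) = [1/64, 3/64)
  'e': [0/1 + 1/8*3/8, 0/1 + 1/8*1/1) = [3/64, 1/8)
  emit 'c', narrow to [0/1, 1/64)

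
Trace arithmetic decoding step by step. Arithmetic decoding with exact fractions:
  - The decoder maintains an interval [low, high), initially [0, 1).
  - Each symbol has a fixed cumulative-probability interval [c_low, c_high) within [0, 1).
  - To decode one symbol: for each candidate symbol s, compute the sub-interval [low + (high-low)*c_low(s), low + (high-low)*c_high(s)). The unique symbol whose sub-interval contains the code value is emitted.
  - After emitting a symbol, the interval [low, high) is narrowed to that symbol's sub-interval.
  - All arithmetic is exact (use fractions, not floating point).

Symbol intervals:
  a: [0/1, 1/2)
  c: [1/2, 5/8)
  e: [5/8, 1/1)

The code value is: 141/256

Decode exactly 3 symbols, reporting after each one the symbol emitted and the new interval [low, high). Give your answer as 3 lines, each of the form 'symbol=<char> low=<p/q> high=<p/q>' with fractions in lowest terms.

Step 1: interval [0/1, 1/1), width = 1/1 - 0/1 = 1/1
  'a': [0/1 + 1/1*0/1, 0/1 + 1/1*1/2) = [0/1, 1/2)
  'c': [0/1 + 1/1*1/2, 0/1 + 1/1*5/8) = [1/2, 5/8) <- contains code 141/256
  'e': [0/1 + 1/1*5/8, 0/1 + 1/1*1/1) = [5/8, 1/1)
  emit 'c', narrow to [1/2, 5/8)
Step 2: interval [1/2, 5/8), width = 5/8 - 1/2 = 1/8
  'a': [1/2 + 1/8*0/1, 1/2 + 1/8*1/2) = [1/2, 9/16) <- contains code 141/256
  'c': [1/2 + 1/8*1/2, 1/2 + 1/8*5/8) = [9/16, 37/64)
  'e': [1/2 + 1/8*5/8, 1/2 + 1/8*1/1) = [37/64, 5/8)
  emit 'a', narrow to [1/2, 9/16)
Step 3: interval [1/2, 9/16), width = 9/16 - 1/2 = 1/16
  'a': [1/2 + 1/16*0/1, 1/2 + 1/16*1/2) = [1/2, 17/32)
  'c': [1/2 + 1/16*1/2, 1/2 + 1/16*5/8) = [17/32, 69/128)
  'e': [1/2 + 1/16*5/8, 1/2 + 1/16*1/1) = [69/128, 9/16) <- contains code 141/256
  emit 'e', narrow to [69/128, 9/16)

Answer: symbol=c low=1/2 high=5/8
symbol=a low=1/2 high=9/16
symbol=e low=69/128 high=9/16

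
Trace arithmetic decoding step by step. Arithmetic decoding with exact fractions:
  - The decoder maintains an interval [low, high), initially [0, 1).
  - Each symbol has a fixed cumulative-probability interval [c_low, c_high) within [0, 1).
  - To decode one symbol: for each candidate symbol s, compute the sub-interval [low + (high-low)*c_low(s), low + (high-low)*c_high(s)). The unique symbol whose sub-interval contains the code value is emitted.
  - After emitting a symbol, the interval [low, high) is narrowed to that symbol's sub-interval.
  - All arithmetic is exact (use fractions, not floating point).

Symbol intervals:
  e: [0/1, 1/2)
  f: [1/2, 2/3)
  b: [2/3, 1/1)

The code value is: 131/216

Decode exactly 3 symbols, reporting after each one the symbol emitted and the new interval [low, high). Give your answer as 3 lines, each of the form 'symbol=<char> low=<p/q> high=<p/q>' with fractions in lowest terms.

Step 1: interval [0/1, 1/1), width = 1/1 - 0/1 = 1/1
  'e': [0/1 + 1/1*0/1, 0/1 + 1/1*1/2) = [0/1, 1/2)
  'f': [0/1 + 1/1*1/2, 0/1 + 1/1*2/3) = [1/2, 2/3) <- contains code 131/216
  'b': [0/1 + 1/1*2/3, 0/1 + 1/1*1/1) = [2/3, 1/1)
  emit 'f', narrow to [1/2, 2/3)
Step 2: interval [1/2, 2/3), width = 2/3 - 1/2 = 1/6
  'e': [1/2 + 1/6*0/1, 1/2 + 1/6*1/2) = [1/2, 7/12)
  'f': [1/2 + 1/6*1/2, 1/2 + 1/6*2/3) = [7/12, 11/18) <- contains code 131/216
  'b': [1/2 + 1/6*2/3, 1/2 + 1/6*1/1) = [11/18, 2/3)
  emit 'f', narrow to [7/12, 11/18)
Step 3: interval [7/12, 11/18), width = 11/18 - 7/12 = 1/36
  'e': [7/12 + 1/36*0/1, 7/12 + 1/36*1/2) = [7/12, 43/72)
  'f': [7/12 + 1/36*1/2, 7/12 + 1/36*2/3) = [43/72, 65/108)
  'b': [7/12 + 1/36*2/3, 7/12 + 1/36*1/1) = [65/108, 11/18) <- contains code 131/216
  emit 'b', narrow to [65/108, 11/18)

Answer: symbol=f low=1/2 high=2/3
symbol=f low=7/12 high=11/18
symbol=b low=65/108 high=11/18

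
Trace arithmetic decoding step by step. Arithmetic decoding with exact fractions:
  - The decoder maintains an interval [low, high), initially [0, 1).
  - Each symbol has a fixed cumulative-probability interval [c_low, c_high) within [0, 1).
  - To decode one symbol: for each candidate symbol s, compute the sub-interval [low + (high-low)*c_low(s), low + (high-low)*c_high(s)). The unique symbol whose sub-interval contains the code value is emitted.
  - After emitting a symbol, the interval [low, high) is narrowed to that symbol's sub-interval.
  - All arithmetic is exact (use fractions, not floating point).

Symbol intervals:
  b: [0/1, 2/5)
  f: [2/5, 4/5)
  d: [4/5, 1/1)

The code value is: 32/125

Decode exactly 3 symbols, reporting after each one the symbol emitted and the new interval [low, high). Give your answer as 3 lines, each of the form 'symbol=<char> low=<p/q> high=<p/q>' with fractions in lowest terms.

Step 1: interval [0/1, 1/1), width = 1/1 - 0/1 = 1/1
  'b': [0/1 + 1/1*0/1, 0/1 + 1/1*2/5) = [0/1, 2/5) <- contains code 32/125
  'f': [0/1 + 1/1*2/5, 0/1 + 1/1*4/5) = [2/5, 4/5)
  'd': [0/1 + 1/1*4/5, 0/1 + 1/1*1/1) = [4/5, 1/1)
  emit 'b', narrow to [0/1, 2/5)
Step 2: interval [0/1, 2/5), width = 2/5 - 0/1 = 2/5
  'b': [0/1 + 2/5*0/1, 0/1 + 2/5*2/5) = [0/1, 4/25)
  'f': [0/1 + 2/5*2/5, 0/1 + 2/5*4/5) = [4/25, 8/25) <- contains code 32/125
  'd': [0/1 + 2/5*4/5, 0/1 + 2/5*1/1) = [8/25, 2/5)
  emit 'f', narrow to [4/25, 8/25)
Step 3: interval [4/25, 8/25), width = 8/25 - 4/25 = 4/25
  'b': [4/25 + 4/25*0/1, 4/25 + 4/25*2/5) = [4/25, 28/125)
  'f': [4/25 + 4/25*2/5, 4/25 + 4/25*4/5) = [28/125, 36/125) <- contains code 32/125
  'd': [4/25 + 4/25*4/5, 4/25 + 4/25*1/1) = [36/125, 8/25)
  emit 'f', narrow to [28/125, 36/125)

Answer: symbol=b low=0/1 high=2/5
symbol=f low=4/25 high=8/25
symbol=f low=28/125 high=36/125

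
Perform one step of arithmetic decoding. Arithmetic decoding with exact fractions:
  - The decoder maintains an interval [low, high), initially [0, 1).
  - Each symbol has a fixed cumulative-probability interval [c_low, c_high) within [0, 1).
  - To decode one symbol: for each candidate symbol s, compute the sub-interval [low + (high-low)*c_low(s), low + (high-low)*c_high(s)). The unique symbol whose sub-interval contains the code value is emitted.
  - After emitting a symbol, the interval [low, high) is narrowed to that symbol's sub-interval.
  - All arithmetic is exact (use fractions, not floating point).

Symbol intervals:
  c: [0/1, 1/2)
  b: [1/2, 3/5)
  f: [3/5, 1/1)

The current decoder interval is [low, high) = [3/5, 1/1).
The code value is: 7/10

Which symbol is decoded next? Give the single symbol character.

Interval width = high − low = 1/1 − 3/5 = 2/5
Scaled code = (code − low) / width = (7/10 − 3/5) / 2/5 = 1/4
  c: [0/1, 1/2) ← scaled code falls here ✓
  b: [1/2, 3/5) 
  f: [3/5, 1/1) 

Answer: c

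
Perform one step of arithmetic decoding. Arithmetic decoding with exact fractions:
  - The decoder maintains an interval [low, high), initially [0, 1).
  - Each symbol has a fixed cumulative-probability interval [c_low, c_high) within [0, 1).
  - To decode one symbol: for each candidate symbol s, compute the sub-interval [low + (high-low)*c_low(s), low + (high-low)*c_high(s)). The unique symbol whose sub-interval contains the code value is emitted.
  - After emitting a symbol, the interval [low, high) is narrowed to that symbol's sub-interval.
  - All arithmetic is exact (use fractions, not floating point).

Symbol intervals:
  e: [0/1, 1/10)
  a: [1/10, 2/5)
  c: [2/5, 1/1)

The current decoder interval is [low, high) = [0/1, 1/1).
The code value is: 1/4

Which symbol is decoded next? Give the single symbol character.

Answer: a

Derivation:
Interval width = high − low = 1/1 − 0/1 = 1/1
Scaled code = (code − low) / width = (1/4 − 0/1) / 1/1 = 1/4
  e: [0/1, 1/10) 
  a: [1/10, 2/5) ← scaled code falls here ✓
  c: [2/5, 1/1) 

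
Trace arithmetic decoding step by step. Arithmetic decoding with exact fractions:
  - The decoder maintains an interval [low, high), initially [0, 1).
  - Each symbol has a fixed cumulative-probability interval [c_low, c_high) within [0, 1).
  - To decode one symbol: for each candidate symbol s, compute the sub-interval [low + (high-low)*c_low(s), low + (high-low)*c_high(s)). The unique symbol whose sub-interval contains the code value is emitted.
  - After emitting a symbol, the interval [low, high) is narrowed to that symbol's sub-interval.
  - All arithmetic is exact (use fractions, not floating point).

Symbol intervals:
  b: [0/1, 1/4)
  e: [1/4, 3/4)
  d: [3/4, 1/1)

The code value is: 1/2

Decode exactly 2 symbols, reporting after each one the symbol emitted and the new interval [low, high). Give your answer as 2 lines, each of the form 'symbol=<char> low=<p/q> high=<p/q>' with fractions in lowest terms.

Answer: symbol=e low=1/4 high=3/4
symbol=e low=3/8 high=5/8

Derivation:
Step 1: interval [0/1, 1/1), width = 1/1 - 0/1 = 1/1
  'b': [0/1 + 1/1*0/1, 0/1 + 1/1*1/4) = [0/1, 1/4)
  'e': [0/1 + 1/1*1/4, 0/1 + 1/1*3/4) = [1/4, 3/4) <- contains code 1/2
  'd': [0/1 + 1/1*3/4, 0/1 + 1/1*1/1) = [3/4, 1/1)
  emit 'e', narrow to [1/4, 3/4)
Step 2: interval [1/4, 3/4), width = 3/4 - 1/4 = 1/2
  'b': [1/4 + 1/2*0/1, 1/4 + 1/2*1/4) = [1/4, 3/8)
  'e': [1/4 + 1/2*1/4, 1/4 + 1/2*3/4) = [3/8, 5/8) <- contains code 1/2
  'd': [1/4 + 1/2*3/4, 1/4 + 1/2*1/1) = [5/8, 3/4)
  emit 'e', narrow to [3/8, 5/8)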